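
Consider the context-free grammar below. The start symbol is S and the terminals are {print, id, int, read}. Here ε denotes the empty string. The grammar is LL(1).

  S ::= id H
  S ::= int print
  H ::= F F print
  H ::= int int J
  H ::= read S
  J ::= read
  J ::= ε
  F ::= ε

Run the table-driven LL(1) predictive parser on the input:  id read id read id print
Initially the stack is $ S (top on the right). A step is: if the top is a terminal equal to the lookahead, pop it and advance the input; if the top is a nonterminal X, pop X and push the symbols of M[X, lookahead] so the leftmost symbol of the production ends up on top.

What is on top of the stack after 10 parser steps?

H

      Stack     Input                       Action
   1  $ S       id read id read id print $  expand S ::= id H
   2  $ H id    id read id read id print $  match id
   3  $ H       read id read id print $     expand H ::= read S
   4  $ S read  read id read id print $     match read
   5  $ S       id read id print $          expand S ::= id H
   6  $ H id    id read id print $          match id
   7  $ H       read id print $             expand H ::= read S
   8  $ S read  read id print $             match read
   9  $ S       id print $                  expand S ::= id H
  10  $ H id    id print $                  match id
Stack after step 10: $ H (top = H).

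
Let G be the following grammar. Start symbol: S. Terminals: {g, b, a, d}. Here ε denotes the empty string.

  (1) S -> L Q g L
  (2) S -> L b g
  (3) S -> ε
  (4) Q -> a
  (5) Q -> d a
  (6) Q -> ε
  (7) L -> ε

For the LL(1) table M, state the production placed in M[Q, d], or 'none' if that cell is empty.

Q -> d a

FIRST(Q): from Q->a we get {a}; from Q->d a we get {d}; from Q->ε we get {ε}. So FIRST(Q) = {ε, a, d}.
FIRST(L): from L->ε we get {ε}. So FIRST(L) = {ε}.
FIRST(S): from S->L Q g L we get {a, d, g}; from S->L b g we get {b}; from S->ε we get {ε}. So FIRST(S) = {ε, a, b, d, g}.
FOLLOW(S) includes $ since S is the start symbol.
FOLLOW(Q): in S->L Q g L, Q is followed by g L with FIRST {g}. Thus FOLLOW(Q) = {g}.
For Q -> a: FIRST(a) = {a}, so it goes in M[Q, t] for t ∈ {a}.
For Q -> d a: FIRST(d a) = {d}, so it goes in M[Q, t] for t ∈ {d}.
For Q -> ε: FIRST(ε) = {ε}, so it goes in M[Q, t] for t ∈ {}; since ε ∈ FIRST, also for every t ∈ FOLLOW(Q) = {g}.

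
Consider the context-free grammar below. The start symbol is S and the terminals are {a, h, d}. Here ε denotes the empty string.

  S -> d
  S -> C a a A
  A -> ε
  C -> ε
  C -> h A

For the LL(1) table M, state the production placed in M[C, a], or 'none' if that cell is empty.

C -> ε

FIRST(A): from A->ε we get {ε}. So FIRST(A) = {ε}.
FIRST(C): from C->ε we get {ε}; from C->h A we get {h}. So FIRST(C) = {ε, h}.
FIRST(S): from S->d we get {d}; from S->C a a A we get {a, h}. So FIRST(S) = {a, d, h}.
FOLLOW(S) includes $ since S is the start symbol.
FOLLOW(C): in S->C a a A, C is followed by a a A with FIRST {a}. Thus FOLLOW(C) = {a}.
For C -> ε: FIRST(ε) = {ε}, so it goes in M[C, t] for t ∈ {}; since ε ∈ FIRST, also for every t ∈ FOLLOW(C) = {a}.
For C -> h A: FIRST(h A) = {h}, so it goes in M[C, t] for t ∈ {h}.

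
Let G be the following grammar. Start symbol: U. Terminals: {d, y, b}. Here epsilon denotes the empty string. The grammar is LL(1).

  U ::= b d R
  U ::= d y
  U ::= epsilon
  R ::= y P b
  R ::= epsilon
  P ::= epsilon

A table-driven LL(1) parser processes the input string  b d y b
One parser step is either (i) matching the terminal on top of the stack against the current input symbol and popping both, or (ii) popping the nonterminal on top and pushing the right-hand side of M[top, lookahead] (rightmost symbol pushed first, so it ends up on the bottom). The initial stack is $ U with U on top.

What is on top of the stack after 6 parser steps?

b

     Stack    Input      Action
  1  $ U      b d y b $  expand U ::= b d R
  2  $ R d b  b d y b $  match b
  3  $ R d    d y b $    match d
  4  $ R      y b $      expand R ::= y P b
  5  $ b P y  y b $      match y
  6  $ b P    b $        expand P ::= epsilon
Stack after step 6: $ b (top = b).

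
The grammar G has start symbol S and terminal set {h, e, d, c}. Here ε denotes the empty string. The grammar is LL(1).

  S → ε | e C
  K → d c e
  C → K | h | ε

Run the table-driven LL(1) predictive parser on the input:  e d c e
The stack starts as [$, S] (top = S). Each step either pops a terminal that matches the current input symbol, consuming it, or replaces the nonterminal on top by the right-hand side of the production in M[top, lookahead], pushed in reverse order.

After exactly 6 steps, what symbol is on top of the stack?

     Stack    Input      Action
  1  $ S      e d c e $  expand S → e C
  2  $ C e    e d c e $  match e
  3  $ C      d c e $    expand C → K
  4  $ K      d c e $    expand K → d c e
  5  $ e c d  d c e $    match d
  6  $ e c    c e $      match c
Stack after step 6: $ e (top = e).

e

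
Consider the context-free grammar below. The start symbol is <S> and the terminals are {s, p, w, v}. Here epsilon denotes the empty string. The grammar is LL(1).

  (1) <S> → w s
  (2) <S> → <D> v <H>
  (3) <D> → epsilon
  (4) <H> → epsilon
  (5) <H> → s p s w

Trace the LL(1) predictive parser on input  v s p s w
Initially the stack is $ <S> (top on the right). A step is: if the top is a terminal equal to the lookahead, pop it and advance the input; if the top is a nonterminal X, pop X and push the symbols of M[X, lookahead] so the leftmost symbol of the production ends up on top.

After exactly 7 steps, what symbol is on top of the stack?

w

step 1: stack=$ <S>  input=v s p s w $  — expand <S> → <D> v <H>
step 2: stack=$ <H> v <D>  input=v s p s w $  — expand <D> → epsilon
step 3: stack=$ <H> v  input=v s p s w $  — match v
step 4: stack=$ <H>  input=s p s w $  — expand <H> → s p s w
step 5: stack=$ w s p s  input=s p s w $  — match s
step 6: stack=$ w s p  input=p s w $  — match p
step 7: stack=$ w s  input=s w $  — match s
Stack after step 7: $ w (top = w).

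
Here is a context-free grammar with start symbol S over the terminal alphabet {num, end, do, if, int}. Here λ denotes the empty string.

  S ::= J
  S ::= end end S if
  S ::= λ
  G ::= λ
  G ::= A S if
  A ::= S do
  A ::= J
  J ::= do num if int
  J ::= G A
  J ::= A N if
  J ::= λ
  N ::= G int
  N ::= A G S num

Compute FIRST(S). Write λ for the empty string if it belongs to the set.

{λ, do, end, if, int, num}

FIRST(S): from S::=J we get {λ, do, end, if, int, num}; from S::=end end S if we get {end}; from S::=λ we get {λ}. So FIRST(S) = {λ, do, end, if, int, num}.
FIRST(G): from G::=λ we get {λ}; from G::=A S if we get {do, end, if, int, num}. So FIRST(G) = {λ, do, end, if, int, num}.
FIRST(A): from A::=S do we get {do, end, if, int, num}; from A::=J we get {λ, do, end, if, int, num}. So FIRST(A) = {λ, do, end, if, int, num}.
FIRST(N): from N::=G int we get {do, end, if, int, num}; from N::=A G S num we get {do, end, if, int, num}. So FIRST(N) = {do, end, if, int, num}.
FIRST(J): from J::=do num if int we get {do}; from J::=G A we get {λ, do, end, if, int, num}; from J::=A N if we get {do, end, if, int, num}; from J::=λ we get {λ}. So FIRST(J) = {λ, do, end, if, int, num}.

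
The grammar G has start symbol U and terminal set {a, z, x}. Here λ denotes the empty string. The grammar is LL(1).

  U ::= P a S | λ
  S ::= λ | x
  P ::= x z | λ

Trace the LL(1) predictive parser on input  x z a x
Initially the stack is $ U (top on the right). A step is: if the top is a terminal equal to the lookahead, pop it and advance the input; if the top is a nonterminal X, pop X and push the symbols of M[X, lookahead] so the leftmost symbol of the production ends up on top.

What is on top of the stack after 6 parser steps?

     Stack      Input      Action
  1  $ U        x z a x $  expand U ::= P a S
  2  $ S a P    x z a x $  expand P ::= x z
  3  $ S a z x  x z a x $  match x
  4  $ S a z    z a x $    match z
  5  $ S a      a x $      match a
  6  $ S        x $        expand S ::= x
Stack after step 6: $ x (top = x).

x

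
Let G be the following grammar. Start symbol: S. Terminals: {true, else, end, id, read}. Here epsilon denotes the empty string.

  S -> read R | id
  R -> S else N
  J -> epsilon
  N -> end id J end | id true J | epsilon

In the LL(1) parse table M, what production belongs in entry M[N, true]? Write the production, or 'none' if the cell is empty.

FIRST(S) = {id, read}
FIRST(J) = {epsilon}
FIRST(N) = {epsilon, end, id}
FIRST(R) = {id, read}  (via S else N)
FOLLOW(S) includes $ since S is the start symbol.
FOLLOW(R): in S->read R, the suffix after R is empty, so FOLLOW(R) ⊇ FOLLOW(S) = {$, else}. Thus FOLLOW(R) = {$, else}.
FOLLOW(N): in R->S else N, the suffix after N is empty, so FOLLOW(N) ⊇ FOLLOW(R) = {$, else}. Thus FOLLOW(N) = {$, else}.
For N -> end id J end: FIRST(end id J end) = {end}, so it goes in M[N, t] for t ∈ {end}.
For N -> id true J: FIRST(id true J) = {id}, so it goes in M[N, t] for t ∈ {id}.
For N -> epsilon: FIRST(epsilon) = {epsilon}, so it goes in M[N, t] for t ∈ {}; since epsilon ∈ FIRST, also for every t ∈ FOLLOW(N) = {$, else}.
None of these place a production in M[N, true].

none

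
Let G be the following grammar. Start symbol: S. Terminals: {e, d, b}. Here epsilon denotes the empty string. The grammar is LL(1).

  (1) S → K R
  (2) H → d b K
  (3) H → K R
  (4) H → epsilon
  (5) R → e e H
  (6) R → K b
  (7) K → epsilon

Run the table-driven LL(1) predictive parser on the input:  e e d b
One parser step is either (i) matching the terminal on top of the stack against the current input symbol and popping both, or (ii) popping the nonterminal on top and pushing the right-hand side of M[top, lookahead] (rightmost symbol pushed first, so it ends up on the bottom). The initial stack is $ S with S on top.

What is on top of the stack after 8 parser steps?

K

     Stack    Input      Action
  1  $ S      e e d b $  expand S → K R
  2  $ R K    e e d b $  expand K → epsilon
  3  $ R      e e d b $  expand R → e e H
  4  $ H e e  e e d b $  match e
  5  $ H e    e d b $    match e
  6  $ H      d b $      expand H → d b K
  7  $ K b d  d b $      match d
  8  $ K b    b $        match b
Stack after step 8: $ K (top = K).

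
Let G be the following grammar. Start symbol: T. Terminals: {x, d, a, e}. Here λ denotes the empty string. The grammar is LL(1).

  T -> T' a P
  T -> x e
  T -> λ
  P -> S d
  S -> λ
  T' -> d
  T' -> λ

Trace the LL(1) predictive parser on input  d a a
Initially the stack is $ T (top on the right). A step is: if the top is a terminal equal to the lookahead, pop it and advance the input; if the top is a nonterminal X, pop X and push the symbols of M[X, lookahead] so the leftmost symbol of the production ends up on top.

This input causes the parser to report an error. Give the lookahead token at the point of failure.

a

step 1: stack=$ T  input=d a a $  — expand T -> T' a P
step 2: stack=$ P a T'  input=d a a $  — expand T' -> d
step 3: stack=$ P a d  input=d a a $  — match d
step 4: stack=$ P a  input=a a $  — match a
step 5: stack=$ P  input=a $  — error: M[P, a] is empty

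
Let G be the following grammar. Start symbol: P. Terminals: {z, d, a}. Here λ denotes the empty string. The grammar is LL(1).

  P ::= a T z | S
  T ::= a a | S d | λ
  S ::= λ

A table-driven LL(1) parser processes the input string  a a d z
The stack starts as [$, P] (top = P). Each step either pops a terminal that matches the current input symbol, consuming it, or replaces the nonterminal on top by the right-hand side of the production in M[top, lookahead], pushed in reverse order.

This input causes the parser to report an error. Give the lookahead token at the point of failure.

     Stack    Input      Action
  1  $ P      a a d z $  expand P ::= a T z
  2  $ z T a  a a d z $  match a
  3  $ z T    a d z $    expand T ::= a a
  4  $ z a a  a d z $    match a
  5  $ z a    d z $      error: top is terminal a but lookahead is d

d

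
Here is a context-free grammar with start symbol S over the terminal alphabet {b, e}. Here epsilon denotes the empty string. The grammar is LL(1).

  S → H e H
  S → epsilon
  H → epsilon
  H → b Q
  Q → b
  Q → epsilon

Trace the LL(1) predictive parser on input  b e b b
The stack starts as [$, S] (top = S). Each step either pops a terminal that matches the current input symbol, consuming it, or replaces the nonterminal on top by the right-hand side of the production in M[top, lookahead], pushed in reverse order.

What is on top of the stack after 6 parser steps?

     Stack      Input      Action
  1  $ S        b e b b $  expand S → H e H
  2  $ H e H    b e b b $  expand H → b Q
  3  $ H e Q b  b e b b $  match b
  4  $ H e Q    e b b $    expand Q → epsilon
  5  $ H e      e b b $    match e
  6  $ H        b b $      expand H → b Q
Stack after step 6: $ Q b (top = b).

b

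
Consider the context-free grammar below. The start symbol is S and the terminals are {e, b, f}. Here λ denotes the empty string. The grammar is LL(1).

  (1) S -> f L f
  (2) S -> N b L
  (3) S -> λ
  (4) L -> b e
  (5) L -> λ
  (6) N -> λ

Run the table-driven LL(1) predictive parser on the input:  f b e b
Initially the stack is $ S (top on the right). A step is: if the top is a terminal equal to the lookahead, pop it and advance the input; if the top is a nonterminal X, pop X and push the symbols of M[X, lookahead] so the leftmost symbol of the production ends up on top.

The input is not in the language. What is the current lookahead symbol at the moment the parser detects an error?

step 1: stack=$ S  input=f b e b $  — expand S -> f L f
step 2: stack=$ f L f  input=f b e b $  — match f
step 3: stack=$ f L  input=b e b $  — expand L -> b e
step 4: stack=$ f e b  input=b e b $  — match b
step 5: stack=$ f e  input=e b $  — match e
step 6: stack=$ f  input=b $  — error: top is terminal f but lookahead is b

b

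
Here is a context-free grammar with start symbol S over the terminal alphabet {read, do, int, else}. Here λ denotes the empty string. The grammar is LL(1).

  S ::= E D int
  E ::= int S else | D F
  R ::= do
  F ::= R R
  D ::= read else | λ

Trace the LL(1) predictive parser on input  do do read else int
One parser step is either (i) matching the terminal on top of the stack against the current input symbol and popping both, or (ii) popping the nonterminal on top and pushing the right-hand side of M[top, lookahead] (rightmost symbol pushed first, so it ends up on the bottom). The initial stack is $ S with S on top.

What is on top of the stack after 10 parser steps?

else

      Stack            Input                  Action
   1  $ S              do do read else int $  expand S ::= E D int
   2  $ int D E        do do read else int $  expand E ::= D F
   3  $ int D F D      do do read else int $  expand D ::= λ
   4  $ int D F        do do read else int $  expand F ::= R R
   5  $ int D R R      do do read else int $  expand R ::= do
   6  $ int D R do     do do read else int $  match do
   7  $ int D R        do read else int $     expand R ::= do
   8  $ int D do       do read else int $     match do
   9  $ int D          read else int $        expand D ::= read else
  10  $ int else read  read else int $        match read
Stack after step 10: $ int else (top = else).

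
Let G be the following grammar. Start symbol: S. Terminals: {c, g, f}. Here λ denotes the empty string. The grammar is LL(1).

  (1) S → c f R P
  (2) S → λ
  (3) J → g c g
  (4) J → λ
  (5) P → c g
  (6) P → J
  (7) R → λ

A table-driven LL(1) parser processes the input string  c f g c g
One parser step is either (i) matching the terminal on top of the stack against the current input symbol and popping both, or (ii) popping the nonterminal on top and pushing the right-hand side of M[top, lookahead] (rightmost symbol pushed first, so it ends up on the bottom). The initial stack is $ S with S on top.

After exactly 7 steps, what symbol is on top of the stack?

c

step 1: stack=$ S  input=c f g c g $  — expand S → c f R P
step 2: stack=$ P R f c  input=c f g c g $  — match c
step 3: stack=$ P R f  input=f g c g $  — match f
step 4: stack=$ P R  input=g c g $  — expand R → λ
step 5: stack=$ P  input=g c g $  — expand P → J
step 6: stack=$ J  input=g c g $  — expand J → g c g
step 7: stack=$ g c g  input=g c g $  — match g
Stack after step 7: $ g c (top = c).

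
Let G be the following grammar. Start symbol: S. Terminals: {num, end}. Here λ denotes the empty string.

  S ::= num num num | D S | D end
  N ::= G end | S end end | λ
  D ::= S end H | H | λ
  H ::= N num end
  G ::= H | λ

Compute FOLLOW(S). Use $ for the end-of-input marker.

FIRST(S): from S::=num num num we get {num}; from S::=D S we get {end, num}; from S::=D end we get {end, num}. So FIRST(S) = {end, num}.
FIRST(N): from N::=G end we get {end, num}; from N::=S end end we get {end, num}; from N::=λ we get {λ}. So FIRST(N) = {λ, end, num}.
FIRST(H): from H::=N num end we get {end, num}. So FIRST(H) = {end, num}.
FIRST(D): from D::=S end H we get {end, num}; from D::=H we get {end, num}; from D::=λ we get {λ}. So FIRST(D) = {λ, end, num}.
FIRST(G): from G::=H we get {end, num}; from G::=λ we get {λ}. So FIRST(G) = {λ, end, num}.
FOLLOW(S) includes $ since S is the start symbol.
FOLLOW(S): in S::=D S, the suffix after S is empty (adds nothing new); in N::=S end end, S is followed by end end with FIRST {end}; in D::=S end H, S is followed by end H with FIRST {end}. Thus FOLLOW(S) = {$, end}.
FOLLOW(N): in H::=N num end, N is followed by num end with FIRST {num}. Thus FOLLOW(N) = {num}.
FOLLOW(D): in S::=D S, D is followed by S with FIRST {end, num}; in S::=D end, D is followed by end with FIRST {end}. Thus FOLLOW(D) = {end, num}.
FOLLOW(G): in N::=G end, G is followed by end with FIRST {end}. Thus FOLLOW(G) = {end}.
FOLLOW(H): in D::=S end H, the suffix after H is empty, so FOLLOW(H) ⊇ FOLLOW(D) = {end, num}; in D::=H, the suffix after H is empty, so FOLLOW(H) ⊇ FOLLOW(D) = {end, num}; in G::=H, the suffix after H is empty, so FOLLOW(H) ⊇ FOLLOW(G) = {end}. Thus FOLLOW(H) = {end, num}.

{$, end}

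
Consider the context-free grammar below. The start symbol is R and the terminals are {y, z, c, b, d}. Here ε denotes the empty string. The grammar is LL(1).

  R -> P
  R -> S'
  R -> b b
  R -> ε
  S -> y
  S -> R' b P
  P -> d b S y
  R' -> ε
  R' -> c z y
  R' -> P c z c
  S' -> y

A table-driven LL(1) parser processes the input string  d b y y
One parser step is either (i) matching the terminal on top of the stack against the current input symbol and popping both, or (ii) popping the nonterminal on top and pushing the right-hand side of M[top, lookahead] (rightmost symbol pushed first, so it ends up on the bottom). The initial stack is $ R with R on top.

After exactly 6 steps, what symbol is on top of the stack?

step 1: stack=$ R  input=d b y y $  — expand R -> P
step 2: stack=$ P  input=d b y y $  — expand P -> d b S y
step 3: stack=$ y S b d  input=d b y y $  — match d
step 4: stack=$ y S b  input=b y y $  — match b
step 5: stack=$ y S  input=y y $  — expand S -> y
step 6: stack=$ y y  input=y y $  — match y
Stack after step 6: $ y (top = y).

y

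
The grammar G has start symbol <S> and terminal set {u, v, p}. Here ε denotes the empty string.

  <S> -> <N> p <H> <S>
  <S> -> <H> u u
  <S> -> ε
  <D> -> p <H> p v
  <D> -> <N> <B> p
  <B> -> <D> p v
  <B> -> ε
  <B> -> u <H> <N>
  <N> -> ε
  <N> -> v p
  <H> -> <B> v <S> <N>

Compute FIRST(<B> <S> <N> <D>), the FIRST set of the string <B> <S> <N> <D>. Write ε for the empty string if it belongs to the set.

FIRST(<N>): from <N>->ε we get {ε}; from <N>->v p we get {v}. So FIRST(<N>) = {ε, v}.
FIRST(<S>): from <S>-><N> p <H> <S> we get {p, v}; from <S>-><H> u u we get {p, u, v}; from <S>->ε we get {ε}. So FIRST(<S>) = {ε, p, u, v}.
FIRST(<D>): from <D>->p <H> p v we get {p}; from <D>-><N> <B> p we get {p, u, v}. So FIRST(<D>) = {p, u, v}.
FIRST(<B>): from <B>-><D> p v we get {p, u, v}; from <B>->ε we get {ε}; from <B>->u <H> <N> we get {u}. So FIRST(<B>) = {ε, p, u, v}.
FIRST(<H>): from <H>-><B> v <S> <N> we get {p, u, v}. So FIRST(<H>) = {p, u, v}.
FIRST(<B> <S> <N> <D>): take FIRST of each symbol in turn, carrying on past any symbol whose FIRST contains ε; result {p, u, v}.

{p, u, v}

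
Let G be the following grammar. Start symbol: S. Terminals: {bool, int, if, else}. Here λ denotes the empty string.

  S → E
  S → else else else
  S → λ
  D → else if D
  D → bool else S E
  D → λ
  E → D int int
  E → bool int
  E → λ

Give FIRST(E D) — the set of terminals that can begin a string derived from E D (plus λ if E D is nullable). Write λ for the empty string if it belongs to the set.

{λ, bool, else, int}

FIRST(D) = {λ, bool, else}
FIRST(E) = {λ, bool, else, int}  (via D int int)
FIRST(S) = {λ, bool, else, int}  (via E)
FIRST(E D): take FIRST of each symbol in turn, carrying on past any symbol whose FIRST contains λ; result {λ, bool, else, int}.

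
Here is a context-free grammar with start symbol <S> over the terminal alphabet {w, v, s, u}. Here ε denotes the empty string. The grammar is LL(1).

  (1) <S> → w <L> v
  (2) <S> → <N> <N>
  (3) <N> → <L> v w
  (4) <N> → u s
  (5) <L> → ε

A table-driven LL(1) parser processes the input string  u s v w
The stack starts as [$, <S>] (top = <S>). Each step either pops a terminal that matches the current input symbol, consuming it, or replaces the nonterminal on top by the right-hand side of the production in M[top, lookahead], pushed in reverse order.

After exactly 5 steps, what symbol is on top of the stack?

step 1: stack=$ <S>  input=u s v w $  — expand <S> → <N> <N>
step 2: stack=$ <N> <N>  input=u s v w $  — expand <N> → u s
step 3: stack=$ <N> s u  input=u s v w $  — match u
step 4: stack=$ <N> s  input=s v w $  — match s
step 5: stack=$ <N>  input=v w $  — expand <N> → <L> v w
Stack after step 5: $ w v <L> (top = <L>).

<L>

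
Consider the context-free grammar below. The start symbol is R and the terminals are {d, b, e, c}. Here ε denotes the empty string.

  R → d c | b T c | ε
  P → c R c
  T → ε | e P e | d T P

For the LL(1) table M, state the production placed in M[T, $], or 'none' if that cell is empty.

none

FIRST(R) = {ε, b, d}
FIRST(P) = {c}
FIRST(T) = {ε, d, e}
FOLLOW(R) includes $ since R is the start symbol.
FOLLOW(T): in R→b T c, T is followed by c with FIRST {c}; in T→d T P, T is followed by P with FIRST {c}. Thus FOLLOW(T) = {c}.
For T → ε: FIRST(ε) = {ε}, so it goes in M[T, t] for t ∈ {}; since ε ∈ FIRST, also for every t ∈ FOLLOW(T) = {c}.
For T → e P e: FIRST(e P e) = {e}, so it goes in M[T, t] for t ∈ {e}.
For T → d T P: FIRST(d T P) = {d}, so it goes in M[T, t] for t ∈ {d}.
None of these place a production in M[T, $].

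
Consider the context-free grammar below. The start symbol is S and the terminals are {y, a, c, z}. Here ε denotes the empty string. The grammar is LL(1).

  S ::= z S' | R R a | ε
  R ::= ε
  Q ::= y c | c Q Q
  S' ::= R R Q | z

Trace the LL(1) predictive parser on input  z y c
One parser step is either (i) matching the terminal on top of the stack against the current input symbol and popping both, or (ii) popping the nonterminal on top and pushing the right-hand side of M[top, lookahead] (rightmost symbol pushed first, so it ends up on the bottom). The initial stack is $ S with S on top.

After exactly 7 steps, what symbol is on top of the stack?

step 1: stack=$ S  input=z y c $  — expand S ::= z S'
step 2: stack=$ S' z  input=z y c $  — match z
step 3: stack=$ S'  input=y c $  — expand S' ::= R R Q
step 4: stack=$ Q R R  input=y c $  — expand R ::= ε
step 5: stack=$ Q R  input=y c $  — expand R ::= ε
step 6: stack=$ Q  input=y c $  — expand Q ::= y c
step 7: stack=$ c y  input=y c $  — match y
Stack after step 7: $ c (top = c).

c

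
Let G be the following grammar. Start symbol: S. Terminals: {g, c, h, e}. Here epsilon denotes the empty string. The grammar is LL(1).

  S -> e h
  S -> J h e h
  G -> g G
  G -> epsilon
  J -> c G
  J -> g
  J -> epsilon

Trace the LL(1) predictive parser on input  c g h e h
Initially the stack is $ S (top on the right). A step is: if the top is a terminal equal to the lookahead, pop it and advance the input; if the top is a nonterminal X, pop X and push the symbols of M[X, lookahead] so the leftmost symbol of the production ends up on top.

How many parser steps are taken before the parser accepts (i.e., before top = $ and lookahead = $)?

     Stack        Input        Action
  1  $ S          c g h e h $  expand S -> J h e h
  2  $ h e h J    c g h e h $  expand J -> c G
  3  $ h e h G c  c g h e h $  match c
  4  $ h e h G    g h e h $    expand G -> g G
  5  $ h e h G g  g h e h $    match g
  6  $ h e h G    h e h $      expand G -> epsilon
  7  $ h e h      h e h $      match h
  8  $ h e        e h $        match e
  9  $ h          h $          match h
Accept reached after 9 steps.

9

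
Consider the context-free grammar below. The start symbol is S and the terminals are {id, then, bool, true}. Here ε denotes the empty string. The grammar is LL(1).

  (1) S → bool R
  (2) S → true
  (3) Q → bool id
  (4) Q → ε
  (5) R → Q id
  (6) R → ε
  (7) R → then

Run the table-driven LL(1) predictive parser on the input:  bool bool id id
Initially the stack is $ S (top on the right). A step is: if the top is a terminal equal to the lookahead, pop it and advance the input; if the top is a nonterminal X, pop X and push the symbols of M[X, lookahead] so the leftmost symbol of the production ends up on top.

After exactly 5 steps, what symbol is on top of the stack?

id

     Stack         Input              Action
  1  $ S           bool bool id id $  expand S → bool R
  2  $ R bool      bool bool id id $  match bool
  3  $ R           bool id id $       expand R → Q id
  4  $ id Q        bool id id $       expand Q → bool id
  5  $ id id bool  bool id id $       match bool
Stack after step 5: $ id id (top = id).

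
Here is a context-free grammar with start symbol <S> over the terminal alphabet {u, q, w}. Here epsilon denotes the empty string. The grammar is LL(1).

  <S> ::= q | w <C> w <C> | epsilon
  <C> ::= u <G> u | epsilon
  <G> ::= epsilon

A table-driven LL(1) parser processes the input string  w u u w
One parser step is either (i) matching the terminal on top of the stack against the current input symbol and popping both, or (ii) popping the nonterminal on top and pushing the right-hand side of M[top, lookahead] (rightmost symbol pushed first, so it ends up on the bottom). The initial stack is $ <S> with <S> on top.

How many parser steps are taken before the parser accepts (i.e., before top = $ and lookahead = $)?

8

     Stack            Input      Action
  1  $ <S>            w u u w $  expand <S> ::= w <C> w <C>
  2  $ <C> w <C> w    w u u w $  match w
  3  $ <C> w <C>      u u w $    expand <C> ::= u <G> u
  4  $ <C> w u <G> u  u u w $    match u
  5  $ <C> w u <G>    u w $      expand <G> ::= epsilon
  6  $ <C> w u        u w $      match u
  7  $ <C> w          w $        match w
  8  $ <C>            $          expand <C> ::= epsilon
Accept reached after 8 steps.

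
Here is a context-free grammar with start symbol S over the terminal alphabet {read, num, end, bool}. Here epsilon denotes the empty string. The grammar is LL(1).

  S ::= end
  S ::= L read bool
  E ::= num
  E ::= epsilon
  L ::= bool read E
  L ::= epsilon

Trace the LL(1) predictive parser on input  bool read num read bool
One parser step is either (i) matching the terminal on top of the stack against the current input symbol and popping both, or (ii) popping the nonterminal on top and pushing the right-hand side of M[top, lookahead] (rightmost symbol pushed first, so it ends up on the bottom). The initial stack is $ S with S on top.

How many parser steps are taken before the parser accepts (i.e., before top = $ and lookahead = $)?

     Stack                    Input                      Action
  1  $ S                      bool read num read bool $  expand S ::= L read bool
  2  $ bool read L            bool read num read bool $  expand L ::= bool read E
  3  $ bool read E read bool  bool read num read bool $  match bool
  4  $ bool read E read       read num read bool $       match read
  5  $ bool read E            num read bool $            expand E ::= num
  6  $ bool read num          num read bool $            match num
  7  $ bool read              read bool $                match read
  8  $ bool                   bool $                     match bool
Accept reached after 8 steps.

8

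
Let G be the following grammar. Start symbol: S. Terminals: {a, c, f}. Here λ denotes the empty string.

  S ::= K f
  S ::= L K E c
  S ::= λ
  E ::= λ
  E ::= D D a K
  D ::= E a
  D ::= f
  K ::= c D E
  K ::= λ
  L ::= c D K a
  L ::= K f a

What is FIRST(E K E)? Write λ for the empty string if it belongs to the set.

{λ, a, c, f}

FIRST(K): from K::=c D E we get {c}; from K::=λ we get {λ}. So FIRST(K) = {λ, c}.
FIRST(L): from L::=c D K a we get {c}; from L::=K f a we get {c, f}. So FIRST(L) = {c, f}.
FIRST(S): from S::=K f we get {c, f}; from S::=L K E c we get {c, f}; from S::=λ we get {λ}. So FIRST(S) = {λ, c, f}.
FIRST(E): from E::=λ we get {λ}; from E::=D D a K we get {a, f}. So FIRST(E) = {λ, a, f}.
FIRST(D): from D::=E a we get {a, f}; from D::=f we get {f}. So FIRST(D) = {a, f}.
FIRST(E K E): take FIRST of each symbol in turn, carrying on past any symbol whose FIRST contains λ; result {λ, a, c, f}.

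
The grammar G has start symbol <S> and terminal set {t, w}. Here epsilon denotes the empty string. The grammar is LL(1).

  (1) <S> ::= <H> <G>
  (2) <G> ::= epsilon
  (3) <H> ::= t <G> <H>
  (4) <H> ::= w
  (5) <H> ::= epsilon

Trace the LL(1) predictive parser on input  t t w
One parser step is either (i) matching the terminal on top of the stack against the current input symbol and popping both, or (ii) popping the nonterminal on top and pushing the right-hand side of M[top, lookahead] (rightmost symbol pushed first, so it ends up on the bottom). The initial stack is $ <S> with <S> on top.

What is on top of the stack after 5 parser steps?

t

step 1: stack=$ <S>  input=t t w $  — expand <S> ::= <H> <G>
step 2: stack=$ <G> <H>  input=t t w $  — expand <H> ::= t <G> <H>
step 3: stack=$ <G> <H> <G> t  input=t t w $  — match t
step 4: stack=$ <G> <H> <G>  input=t w $  — expand <G> ::= epsilon
step 5: stack=$ <G> <H>  input=t w $  — expand <H> ::= t <G> <H>
Stack after step 5: $ <G> <H> <G> t (top = t).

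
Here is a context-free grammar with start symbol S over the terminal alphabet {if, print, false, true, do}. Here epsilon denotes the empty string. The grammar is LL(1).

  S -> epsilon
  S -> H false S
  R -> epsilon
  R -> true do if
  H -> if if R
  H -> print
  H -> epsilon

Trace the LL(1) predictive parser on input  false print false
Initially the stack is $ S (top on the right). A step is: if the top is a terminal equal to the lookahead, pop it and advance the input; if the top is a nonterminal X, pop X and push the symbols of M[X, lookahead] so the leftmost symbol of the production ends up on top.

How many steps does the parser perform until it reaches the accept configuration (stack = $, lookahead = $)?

     Stack            Input                Action
  1  $ S              false print false $  expand S -> H false S
  2  $ S false H      false print false $  expand H -> epsilon
  3  $ S false        false print false $  match false
  4  $ S              print false $        expand S -> H false S
  5  $ S false H      print false $        expand H -> print
  6  $ S false print  print false $        match print
  7  $ S false        false $              match false
  8  $ S              $                    expand S -> epsilon
Accept reached after 8 steps.

8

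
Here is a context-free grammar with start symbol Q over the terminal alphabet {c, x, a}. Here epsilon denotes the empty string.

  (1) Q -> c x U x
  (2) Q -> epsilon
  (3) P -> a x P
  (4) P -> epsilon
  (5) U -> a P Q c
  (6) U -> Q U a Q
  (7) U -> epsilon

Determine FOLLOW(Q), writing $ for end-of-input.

FIRST(Q) = {epsilon, c}
FIRST(P) = {epsilon, a}
FIRST(U) = {epsilon, a, c}  (via Q U a Q)
FOLLOW(Q) includes $ since Q is the start symbol.
FOLLOW(P): in P->a x P, the suffix after P is empty (adds nothing new); in U->a P Q c, P is followed by Q c with FIRST {c}. Thus FOLLOW(P) = {c}.
FOLLOW(U): in Q->c x U x, U is followed by x with FIRST {x}; in U->Q U a Q, U is followed by a Q with FIRST {a}. Thus FOLLOW(U) = {a, x}.
FOLLOW(Q): in U->a P Q c, Q is followed by c with FIRST {c}; in U->Q U a Q (occurrence 1), Q is followed by U a Q with FIRST {a, c}; in U->Q U a Q (occurrence 2), the suffix after Q is empty, so FOLLOW(Q) ⊇ FOLLOW(U) = {a, x}. Thus FOLLOW(Q) = {$, a, c, x}.

{$, a, c, x}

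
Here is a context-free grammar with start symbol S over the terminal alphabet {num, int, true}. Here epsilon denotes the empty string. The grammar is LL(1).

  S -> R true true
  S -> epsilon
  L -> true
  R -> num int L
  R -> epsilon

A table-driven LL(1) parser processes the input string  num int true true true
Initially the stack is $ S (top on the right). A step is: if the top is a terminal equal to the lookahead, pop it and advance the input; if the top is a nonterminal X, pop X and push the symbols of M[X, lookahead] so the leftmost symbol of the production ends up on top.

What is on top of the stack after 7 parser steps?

true

step 1: stack=$ S  input=num int true true true $  — expand S -> R true true
step 2: stack=$ true true R  input=num int true true true $  — expand R -> num int L
step 3: stack=$ true true L int num  input=num int true true true $  — match num
step 4: stack=$ true true L int  input=int true true true $  — match int
step 5: stack=$ true true L  input=true true true $  — expand L -> true
step 6: stack=$ true true true  input=true true true $  — match true
step 7: stack=$ true true  input=true true $  — match true
Stack after step 7: $ true (top = true).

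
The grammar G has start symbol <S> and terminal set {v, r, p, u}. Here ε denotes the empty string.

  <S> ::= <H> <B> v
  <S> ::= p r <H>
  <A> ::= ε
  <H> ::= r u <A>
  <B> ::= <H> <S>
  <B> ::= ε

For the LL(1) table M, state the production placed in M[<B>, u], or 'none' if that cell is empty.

none

FIRST(<A>): from <A>::=ε we get {ε}. So FIRST(<A>) = {ε}.
FIRST(<H>): from <H>::=r u <A> we get {r}. So FIRST(<H>) = {r}.
FIRST(<S>): from <S>::=<H> <B> v we get {r}; from <S>::=p r <H> we get {p}. So FIRST(<S>) = {p, r}.
FIRST(<B>): from <B>::=<H> <S> we get {r}; from <B>::=ε we get {ε}. So FIRST(<B>) = {ε, r}.
FOLLOW(<S>) includes $ since <S> is the start symbol.
FOLLOW(<B>): in <S>::=<H> <B> v, <B> is followed by v with FIRST {v}. Thus FOLLOW(<B>) = {v}.
For <B> ::= <H> <S>: FIRST(<H> <S>) = {r}, so it goes in M[<B>, t] for t ∈ {r}.
For <B> ::= ε: FIRST(ε) = {ε}, so it goes in M[<B>, t] for t ∈ {}; since ε ∈ FIRST, also for every t ∈ FOLLOW(<B>) = {v}.
None of these place a production in M[<B>, u].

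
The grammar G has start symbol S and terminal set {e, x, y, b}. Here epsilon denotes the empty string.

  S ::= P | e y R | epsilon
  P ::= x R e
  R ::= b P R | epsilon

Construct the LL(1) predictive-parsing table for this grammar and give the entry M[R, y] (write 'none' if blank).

none

FIRST(P): from P::=x R e we get {x}. So FIRST(P) = {x}.
FIRST(R): from R::=b P R we get {b}; from R::=epsilon we get {epsilon}. So FIRST(R) = {epsilon, b}.
FIRST(S): from S::=P we get {x}; from S::=e y R we get {e}; from S::=epsilon we get {epsilon}. So FIRST(S) = {epsilon, e, x}.
FOLLOW(S) includes $ since S is the start symbol.
FOLLOW(S): S appears on no right-hand side. Thus FOLLOW(S) = {$}.
FOLLOW(R): in S::=e y R, the suffix after R is empty, so FOLLOW(R) ⊇ FOLLOW(S) = {$}; in P::=x R e, R is followed by e with FIRST {e}; in R::=b P R, the suffix after R is empty (adds nothing new). Thus FOLLOW(R) = {$, e}.
For R ::= b P R: FIRST(b P R) = {b}, so it goes in M[R, t] for t ∈ {b}.
For R ::= epsilon: FIRST(epsilon) = {epsilon}, so it goes in M[R, t] for t ∈ {}; since epsilon ∈ FIRST, also for every t ∈ FOLLOW(R) = {$, e}.
None of these place a production in M[R, y].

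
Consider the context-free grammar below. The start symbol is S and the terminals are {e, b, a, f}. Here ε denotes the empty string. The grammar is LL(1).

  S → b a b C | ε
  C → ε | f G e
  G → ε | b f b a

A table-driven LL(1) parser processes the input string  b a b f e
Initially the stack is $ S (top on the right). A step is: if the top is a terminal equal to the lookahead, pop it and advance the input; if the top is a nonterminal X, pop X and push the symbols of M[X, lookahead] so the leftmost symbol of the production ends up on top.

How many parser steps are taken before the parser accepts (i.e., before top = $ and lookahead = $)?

     Stack      Input        Action
  1  $ S        b a b f e $  expand S → b a b C
  2  $ C b a b  b a b f e $  match b
  3  $ C b a    a b f e $    match a
  4  $ C b      b f e $      match b
  5  $ C        f e $        expand C → f G e
  6  $ e G f    f e $        match f
  7  $ e G      e $          expand G → ε
  8  $ e        e $          match e
Accept reached after 8 steps.

8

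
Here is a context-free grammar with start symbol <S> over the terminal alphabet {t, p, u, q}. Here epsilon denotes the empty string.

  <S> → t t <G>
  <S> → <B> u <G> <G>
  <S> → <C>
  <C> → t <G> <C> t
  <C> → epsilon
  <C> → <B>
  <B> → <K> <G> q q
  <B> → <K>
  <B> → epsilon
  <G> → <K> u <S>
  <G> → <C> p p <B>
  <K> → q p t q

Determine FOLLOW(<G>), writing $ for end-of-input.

FIRST(<K>) = {q}
FIRST(<B>) = {epsilon, q}  (via <K> <G> q q, <K>)
FIRST(<C>) = {epsilon, q, t}  (via <B>)
FIRST(<S>) = {epsilon, q, t, u}  (via <B> u <G> <G>, <C>)
FIRST(<G>) = {p, q, t}  (via <K> u <S>, <C> p p <B>)
FOLLOW(<S>) includes $ since <S> is the start symbol.
FOLLOW(<S>): in <G>→<K> u <S>, the suffix after <S> is empty, so FOLLOW(<S>) ⊇ FOLLOW(<G>) = {$, p, q, t}. Thus FOLLOW(<S>) = {$, p, q, t}.
FOLLOW(<C>): in <S>→<C>, the suffix after <C> is empty, so FOLLOW(<C>) ⊇ FOLLOW(<S>) = {$, p, q, t}; in <C>→t <G> <C> t, <C> is followed by t with FIRST {t}; in <G>→<C> p p <B>, <C> is followed by p p <B> with FIRST {p}. Thus FOLLOW(<C>) = {$, p, q, t}.
FOLLOW(<G>): in <S>→t t <G>, the suffix after <G> is empty, so FOLLOW(<G>) ⊇ FOLLOW(<S>) = {$, p, q, t}; in <S>→<B> u <G> <G> (occurrence 1), <G> is followed by <G> with FIRST {p, q, t}; in <S>→<B> u <G> <G> (occurrence 2), the suffix after <G> is empty, so FOLLOW(<G>) ⊇ FOLLOW(<S>) = {$, p, q, t}; in <C>→t <G> <C> t, <G> is followed by <C> t with FIRST {q, t}; in <B>→<K> <G> q q, <G> is followed by q q with FIRST {q}. Thus FOLLOW(<G>) = {$, p, q, t}.
FOLLOW(<B>): in <S>→<B> u <G> <G>, <B> is followed by u <G> <G> with FIRST {u}; in <C>→<B>, the suffix after <B> is empty, so FOLLOW(<B>) ⊇ FOLLOW(<C>) = {$, p, q, t}; in <G>→<C> p p <B>, the suffix after <B> is empty, so FOLLOW(<B>) ⊇ FOLLOW(<G>) = {$, p, q, t}. Thus FOLLOW(<B>) = {$, p, q, t, u}.
FOLLOW(<K>): in <B>→<K> <G> q q, <K> is followed by <G> q q with FIRST {p, q, t}; in <B>→<K>, the suffix after <K> is empty, so FOLLOW(<K>) ⊇ FOLLOW(<B>) = {$, p, q, t, u}; in <G>→<K> u <S>, <K> is followed by u <S> with FIRST {u}. Thus FOLLOW(<K>) = {$, p, q, t, u}.

{$, p, q, t}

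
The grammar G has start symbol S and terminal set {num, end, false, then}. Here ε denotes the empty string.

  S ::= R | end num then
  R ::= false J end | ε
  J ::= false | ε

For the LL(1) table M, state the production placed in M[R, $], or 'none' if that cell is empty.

FIRST(R): from R::=false J end we get {false}; from R::=ε we get {ε}. So FIRST(R) = {ε, false}.
FIRST(J): from J::=false we get {false}; from J::=ε we get {ε}. So FIRST(J) = {ε, false}.
FIRST(S): from S::=R we get {ε, false}; from S::=end num then we get {end}. So FIRST(S) = {ε, end, false}.
FOLLOW(S) includes $ since S is the start symbol.
FOLLOW(S): S appears on no right-hand side. Thus FOLLOW(S) = {$}.
FOLLOW(R): in S::=R, the suffix after R is empty, so FOLLOW(R) ⊇ FOLLOW(S) = {$}. Thus FOLLOW(R) = {$}.
For R ::= false J end: FIRST(false J end) = {false}, so it goes in M[R, t] for t ∈ {false}.
For R ::= ε: FIRST(ε) = {ε}, so it goes in M[R, t] for t ∈ {}; since ε ∈ FIRST, also for every t ∈ FOLLOW(R) = {$}.

R ::= ε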